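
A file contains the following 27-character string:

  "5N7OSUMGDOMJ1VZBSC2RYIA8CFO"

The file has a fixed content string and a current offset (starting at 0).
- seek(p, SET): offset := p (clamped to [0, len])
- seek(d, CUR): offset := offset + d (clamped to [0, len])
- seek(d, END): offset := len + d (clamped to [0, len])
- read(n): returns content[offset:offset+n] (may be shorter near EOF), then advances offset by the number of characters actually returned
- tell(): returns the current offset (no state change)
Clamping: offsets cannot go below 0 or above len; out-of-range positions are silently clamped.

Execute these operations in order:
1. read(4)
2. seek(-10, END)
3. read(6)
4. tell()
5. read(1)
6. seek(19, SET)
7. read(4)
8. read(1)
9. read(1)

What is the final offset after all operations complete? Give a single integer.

After 1 (read(4)): returned '5N7O', offset=4
After 2 (seek(-10, END)): offset=17
After 3 (read(6)): returned 'C2RYIA', offset=23
After 4 (tell()): offset=23
After 5 (read(1)): returned '8', offset=24
After 6 (seek(19, SET)): offset=19
After 7 (read(4)): returned 'RYIA', offset=23
After 8 (read(1)): returned '8', offset=24
After 9 (read(1)): returned 'C', offset=25

Answer: 25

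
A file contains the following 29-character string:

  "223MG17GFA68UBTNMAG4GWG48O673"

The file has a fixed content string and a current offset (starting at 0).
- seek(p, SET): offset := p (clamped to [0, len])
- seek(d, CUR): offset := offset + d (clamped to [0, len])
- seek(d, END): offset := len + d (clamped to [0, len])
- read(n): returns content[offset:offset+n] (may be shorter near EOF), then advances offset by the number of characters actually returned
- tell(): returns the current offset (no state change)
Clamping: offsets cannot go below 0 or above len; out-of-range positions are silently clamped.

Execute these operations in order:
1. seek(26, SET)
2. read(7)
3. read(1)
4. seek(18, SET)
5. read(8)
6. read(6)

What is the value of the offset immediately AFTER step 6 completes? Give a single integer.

Answer: 29

Derivation:
After 1 (seek(26, SET)): offset=26
After 2 (read(7)): returned '673', offset=29
After 3 (read(1)): returned '', offset=29
After 4 (seek(18, SET)): offset=18
After 5 (read(8)): returned 'G4GWG48O', offset=26
After 6 (read(6)): returned '673', offset=29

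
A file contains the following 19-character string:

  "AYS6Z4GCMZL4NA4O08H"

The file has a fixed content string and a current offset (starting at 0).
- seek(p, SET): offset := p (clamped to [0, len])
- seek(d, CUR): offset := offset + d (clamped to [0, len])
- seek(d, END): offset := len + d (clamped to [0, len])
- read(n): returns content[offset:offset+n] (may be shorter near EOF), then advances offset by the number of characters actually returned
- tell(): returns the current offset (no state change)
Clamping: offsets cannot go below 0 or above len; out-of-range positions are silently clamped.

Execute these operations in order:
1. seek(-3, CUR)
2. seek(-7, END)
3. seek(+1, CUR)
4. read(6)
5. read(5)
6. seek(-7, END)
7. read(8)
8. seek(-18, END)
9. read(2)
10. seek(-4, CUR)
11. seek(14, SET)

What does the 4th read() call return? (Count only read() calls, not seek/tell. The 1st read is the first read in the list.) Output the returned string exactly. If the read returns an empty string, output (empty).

After 1 (seek(-3, CUR)): offset=0
After 2 (seek(-7, END)): offset=12
After 3 (seek(+1, CUR)): offset=13
After 4 (read(6)): returned 'A4O08H', offset=19
After 5 (read(5)): returned '', offset=19
After 6 (seek(-7, END)): offset=12
After 7 (read(8)): returned 'NA4O08H', offset=19
After 8 (seek(-18, END)): offset=1
After 9 (read(2)): returned 'YS', offset=3
After 10 (seek(-4, CUR)): offset=0
After 11 (seek(14, SET)): offset=14

Answer: YS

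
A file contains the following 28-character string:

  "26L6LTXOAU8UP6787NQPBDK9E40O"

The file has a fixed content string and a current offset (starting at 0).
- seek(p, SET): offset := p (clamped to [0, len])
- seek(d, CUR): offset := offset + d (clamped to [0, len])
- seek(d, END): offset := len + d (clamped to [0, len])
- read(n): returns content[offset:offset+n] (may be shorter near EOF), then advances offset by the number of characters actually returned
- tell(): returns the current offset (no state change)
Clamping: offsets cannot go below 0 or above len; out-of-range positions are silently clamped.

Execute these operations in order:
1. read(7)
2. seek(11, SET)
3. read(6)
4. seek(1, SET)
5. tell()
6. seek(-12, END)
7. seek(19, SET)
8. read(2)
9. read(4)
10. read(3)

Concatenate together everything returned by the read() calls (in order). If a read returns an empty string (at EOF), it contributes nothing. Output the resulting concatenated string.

After 1 (read(7)): returned '26L6LTX', offset=7
After 2 (seek(11, SET)): offset=11
After 3 (read(6)): returned 'UP6787', offset=17
After 4 (seek(1, SET)): offset=1
After 5 (tell()): offset=1
After 6 (seek(-12, END)): offset=16
After 7 (seek(19, SET)): offset=19
After 8 (read(2)): returned 'PB', offset=21
After 9 (read(4)): returned 'DK9E', offset=25
After 10 (read(3)): returned '40O', offset=28

Answer: 26L6LTXUP6787PBDK9E40O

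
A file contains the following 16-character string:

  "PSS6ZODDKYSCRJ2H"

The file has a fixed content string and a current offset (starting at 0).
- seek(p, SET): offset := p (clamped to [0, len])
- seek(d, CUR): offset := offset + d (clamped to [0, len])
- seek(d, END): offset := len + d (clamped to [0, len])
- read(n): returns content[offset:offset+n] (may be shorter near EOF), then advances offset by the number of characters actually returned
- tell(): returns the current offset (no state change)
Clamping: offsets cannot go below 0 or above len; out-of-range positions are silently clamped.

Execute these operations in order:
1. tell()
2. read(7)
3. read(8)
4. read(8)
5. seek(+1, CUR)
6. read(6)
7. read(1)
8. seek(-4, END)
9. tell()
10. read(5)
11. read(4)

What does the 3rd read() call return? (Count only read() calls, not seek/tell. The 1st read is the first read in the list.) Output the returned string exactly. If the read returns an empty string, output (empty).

After 1 (tell()): offset=0
After 2 (read(7)): returned 'PSS6ZOD', offset=7
After 3 (read(8)): returned 'DKYSCRJ2', offset=15
After 4 (read(8)): returned 'H', offset=16
After 5 (seek(+1, CUR)): offset=16
After 6 (read(6)): returned '', offset=16
After 7 (read(1)): returned '', offset=16
After 8 (seek(-4, END)): offset=12
After 9 (tell()): offset=12
After 10 (read(5)): returned 'RJ2H', offset=16
After 11 (read(4)): returned '', offset=16

Answer: H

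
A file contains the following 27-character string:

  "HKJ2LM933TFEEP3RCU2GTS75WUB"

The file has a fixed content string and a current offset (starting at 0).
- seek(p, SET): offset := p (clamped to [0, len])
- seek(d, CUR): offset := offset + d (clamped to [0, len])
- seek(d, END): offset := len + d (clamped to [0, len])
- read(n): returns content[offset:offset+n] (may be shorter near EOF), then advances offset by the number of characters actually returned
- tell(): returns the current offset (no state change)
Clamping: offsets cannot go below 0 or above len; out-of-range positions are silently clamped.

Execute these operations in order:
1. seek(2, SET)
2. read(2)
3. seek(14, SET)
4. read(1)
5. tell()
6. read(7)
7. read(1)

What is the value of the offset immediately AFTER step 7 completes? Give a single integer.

After 1 (seek(2, SET)): offset=2
After 2 (read(2)): returned 'J2', offset=4
After 3 (seek(14, SET)): offset=14
After 4 (read(1)): returned '3', offset=15
After 5 (tell()): offset=15
After 6 (read(7)): returned 'RCU2GTS', offset=22
After 7 (read(1)): returned '7', offset=23

Answer: 23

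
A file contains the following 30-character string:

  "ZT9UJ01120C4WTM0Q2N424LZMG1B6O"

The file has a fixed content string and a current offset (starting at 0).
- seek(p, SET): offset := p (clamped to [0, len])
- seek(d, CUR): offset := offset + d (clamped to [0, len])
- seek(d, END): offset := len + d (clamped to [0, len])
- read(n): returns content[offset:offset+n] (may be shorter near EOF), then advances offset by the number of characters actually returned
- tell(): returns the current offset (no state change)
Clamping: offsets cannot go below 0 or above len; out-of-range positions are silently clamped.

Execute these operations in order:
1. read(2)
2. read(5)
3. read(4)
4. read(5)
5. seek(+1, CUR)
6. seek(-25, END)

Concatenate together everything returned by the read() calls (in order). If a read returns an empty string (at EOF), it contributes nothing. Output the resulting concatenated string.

Answer: ZT9UJ01120C4WTM0

Derivation:
After 1 (read(2)): returned 'ZT', offset=2
After 2 (read(5)): returned '9UJ01', offset=7
After 3 (read(4)): returned '120C', offset=11
After 4 (read(5)): returned '4WTM0', offset=16
After 5 (seek(+1, CUR)): offset=17
After 6 (seek(-25, END)): offset=5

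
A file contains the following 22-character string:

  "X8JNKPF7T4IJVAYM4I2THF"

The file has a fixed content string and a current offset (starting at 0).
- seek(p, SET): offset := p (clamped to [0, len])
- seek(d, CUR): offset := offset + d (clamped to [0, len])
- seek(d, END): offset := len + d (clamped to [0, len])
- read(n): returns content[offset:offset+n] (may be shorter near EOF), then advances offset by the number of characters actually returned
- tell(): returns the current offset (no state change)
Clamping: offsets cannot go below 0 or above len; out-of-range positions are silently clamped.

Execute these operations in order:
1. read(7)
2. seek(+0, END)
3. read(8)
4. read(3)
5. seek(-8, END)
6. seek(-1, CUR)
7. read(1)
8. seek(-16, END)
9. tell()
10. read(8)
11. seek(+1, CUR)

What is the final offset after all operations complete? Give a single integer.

Answer: 15

Derivation:
After 1 (read(7)): returned 'X8JNKPF', offset=7
After 2 (seek(+0, END)): offset=22
After 3 (read(8)): returned '', offset=22
After 4 (read(3)): returned '', offset=22
After 5 (seek(-8, END)): offset=14
After 6 (seek(-1, CUR)): offset=13
After 7 (read(1)): returned 'A', offset=14
After 8 (seek(-16, END)): offset=6
After 9 (tell()): offset=6
After 10 (read(8)): returned 'F7T4IJVA', offset=14
After 11 (seek(+1, CUR)): offset=15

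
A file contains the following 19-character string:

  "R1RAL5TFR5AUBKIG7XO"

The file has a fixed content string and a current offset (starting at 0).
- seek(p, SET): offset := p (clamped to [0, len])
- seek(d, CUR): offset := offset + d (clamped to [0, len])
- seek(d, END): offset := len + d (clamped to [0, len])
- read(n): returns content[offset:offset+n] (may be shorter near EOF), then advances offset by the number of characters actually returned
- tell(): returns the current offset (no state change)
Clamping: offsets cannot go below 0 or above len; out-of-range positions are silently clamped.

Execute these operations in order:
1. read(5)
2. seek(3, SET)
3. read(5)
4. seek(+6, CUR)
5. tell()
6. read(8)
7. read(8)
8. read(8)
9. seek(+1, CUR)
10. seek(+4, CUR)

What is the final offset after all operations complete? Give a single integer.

After 1 (read(5)): returned 'R1RAL', offset=5
After 2 (seek(3, SET)): offset=3
After 3 (read(5)): returned 'AL5TF', offset=8
After 4 (seek(+6, CUR)): offset=14
After 5 (tell()): offset=14
After 6 (read(8)): returned 'IG7XO', offset=19
After 7 (read(8)): returned '', offset=19
After 8 (read(8)): returned '', offset=19
After 9 (seek(+1, CUR)): offset=19
After 10 (seek(+4, CUR)): offset=19

Answer: 19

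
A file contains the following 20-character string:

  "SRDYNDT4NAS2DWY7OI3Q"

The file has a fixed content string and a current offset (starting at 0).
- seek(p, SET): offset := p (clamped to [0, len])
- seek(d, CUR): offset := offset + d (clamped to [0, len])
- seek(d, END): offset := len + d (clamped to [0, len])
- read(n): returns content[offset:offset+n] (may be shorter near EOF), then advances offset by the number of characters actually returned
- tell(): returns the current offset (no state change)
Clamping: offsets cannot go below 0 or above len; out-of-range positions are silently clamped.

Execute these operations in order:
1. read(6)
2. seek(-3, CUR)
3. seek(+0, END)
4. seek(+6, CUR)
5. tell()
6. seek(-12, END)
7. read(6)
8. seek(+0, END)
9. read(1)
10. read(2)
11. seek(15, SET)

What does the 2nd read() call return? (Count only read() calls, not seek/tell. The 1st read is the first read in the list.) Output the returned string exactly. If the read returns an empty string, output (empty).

Answer: NAS2DW

Derivation:
After 1 (read(6)): returned 'SRDYND', offset=6
After 2 (seek(-3, CUR)): offset=3
After 3 (seek(+0, END)): offset=20
After 4 (seek(+6, CUR)): offset=20
After 5 (tell()): offset=20
After 6 (seek(-12, END)): offset=8
After 7 (read(6)): returned 'NAS2DW', offset=14
After 8 (seek(+0, END)): offset=20
After 9 (read(1)): returned '', offset=20
After 10 (read(2)): returned '', offset=20
After 11 (seek(15, SET)): offset=15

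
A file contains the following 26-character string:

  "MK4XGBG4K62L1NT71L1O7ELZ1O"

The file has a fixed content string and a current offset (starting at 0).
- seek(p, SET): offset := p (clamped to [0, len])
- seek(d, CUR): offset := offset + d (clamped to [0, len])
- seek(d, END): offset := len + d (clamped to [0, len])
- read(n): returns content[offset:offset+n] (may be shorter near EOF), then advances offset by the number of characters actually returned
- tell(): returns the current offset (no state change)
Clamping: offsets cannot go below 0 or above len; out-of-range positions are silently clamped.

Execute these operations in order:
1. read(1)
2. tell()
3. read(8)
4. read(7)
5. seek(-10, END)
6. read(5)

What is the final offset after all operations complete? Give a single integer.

Answer: 21

Derivation:
After 1 (read(1)): returned 'M', offset=1
After 2 (tell()): offset=1
After 3 (read(8)): returned 'K4XGBG4K', offset=9
After 4 (read(7)): returned '62L1NT7', offset=16
After 5 (seek(-10, END)): offset=16
After 6 (read(5)): returned '1L1O7', offset=21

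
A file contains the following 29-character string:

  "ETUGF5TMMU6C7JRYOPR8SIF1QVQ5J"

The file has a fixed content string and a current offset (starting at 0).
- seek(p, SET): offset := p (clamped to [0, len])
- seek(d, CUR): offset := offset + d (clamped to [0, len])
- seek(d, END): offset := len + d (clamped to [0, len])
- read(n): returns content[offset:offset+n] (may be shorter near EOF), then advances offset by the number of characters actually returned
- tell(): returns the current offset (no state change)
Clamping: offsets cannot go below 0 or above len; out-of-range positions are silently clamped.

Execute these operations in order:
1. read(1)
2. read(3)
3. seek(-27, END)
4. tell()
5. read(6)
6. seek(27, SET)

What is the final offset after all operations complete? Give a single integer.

After 1 (read(1)): returned 'E', offset=1
After 2 (read(3)): returned 'TUG', offset=4
After 3 (seek(-27, END)): offset=2
After 4 (tell()): offset=2
After 5 (read(6)): returned 'UGF5TM', offset=8
After 6 (seek(27, SET)): offset=27

Answer: 27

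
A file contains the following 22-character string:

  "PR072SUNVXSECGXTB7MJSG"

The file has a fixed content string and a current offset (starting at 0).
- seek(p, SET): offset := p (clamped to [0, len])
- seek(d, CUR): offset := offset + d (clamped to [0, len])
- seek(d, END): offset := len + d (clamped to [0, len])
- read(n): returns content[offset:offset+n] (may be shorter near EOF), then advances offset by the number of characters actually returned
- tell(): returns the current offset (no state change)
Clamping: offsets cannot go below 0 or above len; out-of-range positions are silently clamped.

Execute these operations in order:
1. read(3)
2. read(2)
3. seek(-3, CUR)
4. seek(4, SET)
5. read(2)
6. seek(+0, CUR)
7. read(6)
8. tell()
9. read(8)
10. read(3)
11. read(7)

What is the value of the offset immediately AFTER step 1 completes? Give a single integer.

After 1 (read(3)): returned 'PR0', offset=3

Answer: 3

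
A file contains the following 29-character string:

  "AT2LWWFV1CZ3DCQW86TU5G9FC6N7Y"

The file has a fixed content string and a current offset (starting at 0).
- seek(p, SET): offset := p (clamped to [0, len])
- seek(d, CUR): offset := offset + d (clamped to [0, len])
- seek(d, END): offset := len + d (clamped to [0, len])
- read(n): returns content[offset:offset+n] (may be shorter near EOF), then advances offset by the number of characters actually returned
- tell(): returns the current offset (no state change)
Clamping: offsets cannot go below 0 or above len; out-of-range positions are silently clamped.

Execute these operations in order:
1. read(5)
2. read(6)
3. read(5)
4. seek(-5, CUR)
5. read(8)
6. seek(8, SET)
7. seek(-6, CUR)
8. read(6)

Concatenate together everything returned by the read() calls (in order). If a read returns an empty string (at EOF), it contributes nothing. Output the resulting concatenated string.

After 1 (read(5)): returned 'AT2LW', offset=5
After 2 (read(6)): returned 'WFV1CZ', offset=11
After 3 (read(5)): returned '3DCQW', offset=16
After 4 (seek(-5, CUR)): offset=11
After 5 (read(8)): returned '3DCQW86T', offset=19
After 6 (seek(8, SET)): offset=8
After 7 (seek(-6, CUR)): offset=2
After 8 (read(6)): returned '2LWWFV', offset=8

Answer: AT2LWWFV1CZ3DCQW3DCQW86T2LWWFV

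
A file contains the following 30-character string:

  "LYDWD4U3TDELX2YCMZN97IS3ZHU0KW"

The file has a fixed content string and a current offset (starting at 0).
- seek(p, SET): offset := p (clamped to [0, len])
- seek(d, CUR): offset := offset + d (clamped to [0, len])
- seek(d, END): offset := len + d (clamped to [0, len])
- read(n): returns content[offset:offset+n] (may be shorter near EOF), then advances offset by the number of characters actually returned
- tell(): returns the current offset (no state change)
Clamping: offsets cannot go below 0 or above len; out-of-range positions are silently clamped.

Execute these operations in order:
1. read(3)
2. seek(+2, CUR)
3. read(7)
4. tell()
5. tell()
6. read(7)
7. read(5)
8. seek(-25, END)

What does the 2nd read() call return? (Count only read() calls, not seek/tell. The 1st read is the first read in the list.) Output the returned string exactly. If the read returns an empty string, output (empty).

Answer: 4U3TDEL

Derivation:
After 1 (read(3)): returned 'LYD', offset=3
After 2 (seek(+2, CUR)): offset=5
After 3 (read(7)): returned '4U3TDEL', offset=12
After 4 (tell()): offset=12
After 5 (tell()): offset=12
After 6 (read(7)): returned 'X2YCMZN', offset=19
After 7 (read(5)): returned '97IS3', offset=24
After 8 (seek(-25, END)): offset=5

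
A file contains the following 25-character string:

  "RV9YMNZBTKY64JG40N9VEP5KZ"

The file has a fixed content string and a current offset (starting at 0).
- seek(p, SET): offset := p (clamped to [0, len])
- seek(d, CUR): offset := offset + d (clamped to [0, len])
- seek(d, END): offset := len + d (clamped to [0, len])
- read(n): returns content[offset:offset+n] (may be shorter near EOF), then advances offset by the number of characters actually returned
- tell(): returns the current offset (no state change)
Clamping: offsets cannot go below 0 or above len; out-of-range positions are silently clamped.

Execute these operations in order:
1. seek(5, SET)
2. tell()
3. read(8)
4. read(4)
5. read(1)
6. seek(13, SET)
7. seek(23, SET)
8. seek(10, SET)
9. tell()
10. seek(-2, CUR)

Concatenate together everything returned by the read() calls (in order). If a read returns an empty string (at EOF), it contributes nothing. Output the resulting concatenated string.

Answer: NZBTKY64JG40N

Derivation:
After 1 (seek(5, SET)): offset=5
After 2 (tell()): offset=5
After 3 (read(8)): returned 'NZBTKY64', offset=13
After 4 (read(4)): returned 'JG40', offset=17
After 5 (read(1)): returned 'N', offset=18
After 6 (seek(13, SET)): offset=13
After 7 (seek(23, SET)): offset=23
After 8 (seek(10, SET)): offset=10
After 9 (tell()): offset=10
After 10 (seek(-2, CUR)): offset=8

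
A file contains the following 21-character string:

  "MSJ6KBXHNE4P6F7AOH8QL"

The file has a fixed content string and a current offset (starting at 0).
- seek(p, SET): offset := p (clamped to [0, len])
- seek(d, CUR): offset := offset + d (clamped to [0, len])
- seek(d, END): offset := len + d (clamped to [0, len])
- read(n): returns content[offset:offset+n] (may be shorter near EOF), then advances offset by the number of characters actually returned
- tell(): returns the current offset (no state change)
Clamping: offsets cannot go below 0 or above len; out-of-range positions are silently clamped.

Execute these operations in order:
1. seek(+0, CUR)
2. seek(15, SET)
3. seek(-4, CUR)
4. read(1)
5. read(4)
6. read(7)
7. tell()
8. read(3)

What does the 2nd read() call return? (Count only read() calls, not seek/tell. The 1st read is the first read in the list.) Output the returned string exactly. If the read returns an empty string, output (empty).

After 1 (seek(+0, CUR)): offset=0
After 2 (seek(15, SET)): offset=15
After 3 (seek(-4, CUR)): offset=11
After 4 (read(1)): returned 'P', offset=12
After 5 (read(4)): returned '6F7A', offset=16
After 6 (read(7)): returned 'OH8QL', offset=21
After 7 (tell()): offset=21
After 8 (read(3)): returned '', offset=21

Answer: 6F7A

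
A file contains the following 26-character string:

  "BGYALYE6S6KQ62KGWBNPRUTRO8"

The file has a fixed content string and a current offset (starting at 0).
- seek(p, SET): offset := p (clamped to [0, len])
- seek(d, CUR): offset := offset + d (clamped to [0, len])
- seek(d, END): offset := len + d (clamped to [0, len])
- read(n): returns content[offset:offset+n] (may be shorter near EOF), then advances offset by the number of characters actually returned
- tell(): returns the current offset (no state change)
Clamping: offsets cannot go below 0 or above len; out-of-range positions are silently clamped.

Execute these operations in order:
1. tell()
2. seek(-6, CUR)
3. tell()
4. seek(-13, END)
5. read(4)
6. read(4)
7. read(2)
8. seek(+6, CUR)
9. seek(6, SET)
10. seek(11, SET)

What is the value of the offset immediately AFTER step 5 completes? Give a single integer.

After 1 (tell()): offset=0
After 2 (seek(-6, CUR)): offset=0
After 3 (tell()): offset=0
After 4 (seek(-13, END)): offset=13
After 5 (read(4)): returned '2KGW', offset=17

Answer: 17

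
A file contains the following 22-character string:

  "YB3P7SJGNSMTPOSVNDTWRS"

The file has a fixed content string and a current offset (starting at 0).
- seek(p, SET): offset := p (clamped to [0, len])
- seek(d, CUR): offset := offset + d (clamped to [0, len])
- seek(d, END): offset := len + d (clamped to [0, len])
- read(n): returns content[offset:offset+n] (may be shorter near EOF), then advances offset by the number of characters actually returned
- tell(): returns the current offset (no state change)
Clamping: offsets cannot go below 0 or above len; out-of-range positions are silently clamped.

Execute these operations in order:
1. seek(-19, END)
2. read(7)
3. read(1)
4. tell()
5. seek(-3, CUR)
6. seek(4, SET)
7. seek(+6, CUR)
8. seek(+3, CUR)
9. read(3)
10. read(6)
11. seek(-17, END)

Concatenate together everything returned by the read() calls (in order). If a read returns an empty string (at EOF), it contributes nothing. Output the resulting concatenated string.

Answer: P7SJGNSMOSVNDTWRS

Derivation:
After 1 (seek(-19, END)): offset=3
After 2 (read(7)): returned 'P7SJGNS', offset=10
After 3 (read(1)): returned 'M', offset=11
After 4 (tell()): offset=11
After 5 (seek(-3, CUR)): offset=8
After 6 (seek(4, SET)): offset=4
After 7 (seek(+6, CUR)): offset=10
After 8 (seek(+3, CUR)): offset=13
After 9 (read(3)): returned 'OSV', offset=16
After 10 (read(6)): returned 'NDTWRS', offset=22
After 11 (seek(-17, END)): offset=5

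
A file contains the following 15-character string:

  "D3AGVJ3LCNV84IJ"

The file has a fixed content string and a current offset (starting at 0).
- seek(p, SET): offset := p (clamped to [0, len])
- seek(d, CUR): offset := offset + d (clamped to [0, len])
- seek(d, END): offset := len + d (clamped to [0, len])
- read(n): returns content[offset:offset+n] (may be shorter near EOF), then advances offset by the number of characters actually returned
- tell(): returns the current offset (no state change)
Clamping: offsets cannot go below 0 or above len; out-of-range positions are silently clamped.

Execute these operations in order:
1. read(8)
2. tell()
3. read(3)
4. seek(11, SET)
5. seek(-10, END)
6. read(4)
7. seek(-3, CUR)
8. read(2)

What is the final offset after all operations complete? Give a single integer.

After 1 (read(8)): returned 'D3AGVJ3L', offset=8
After 2 (tell()): offset=8
After 3 (read(3)): returned 'CNV', offset=11
After 4 (seek(11, SET)): offset=11
After 5 (seek(-10, END)): offset=5
After 6 (read(4)): returned 'J3LC', offset=9
After 7 (seek(-3, CUR)): offset=6
After 8 (read(2)): returned '3L', offset=8

Answer: 8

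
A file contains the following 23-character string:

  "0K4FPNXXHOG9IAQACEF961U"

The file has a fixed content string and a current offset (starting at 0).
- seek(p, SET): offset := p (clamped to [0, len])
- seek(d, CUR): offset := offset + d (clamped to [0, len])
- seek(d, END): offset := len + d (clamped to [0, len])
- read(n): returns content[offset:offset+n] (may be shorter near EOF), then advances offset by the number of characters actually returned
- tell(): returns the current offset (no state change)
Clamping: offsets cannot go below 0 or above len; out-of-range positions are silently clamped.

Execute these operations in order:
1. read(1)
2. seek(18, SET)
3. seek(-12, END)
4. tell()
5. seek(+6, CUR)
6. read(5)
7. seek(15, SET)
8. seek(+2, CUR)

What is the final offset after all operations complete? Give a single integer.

Answer: 17

Derivation:
After 1 (read(1)): returned '0', offset=1
After 2 (seek(18, SET)): offset=18
After 3 (seek(-12, END)): offset=11
After 4 (tell()): offset=11
After 5 (seek(+6, CUR)): offset=17
After 6 (read(5)): returned 'EF961', offset=22
After 7 (seek(15, SET)): offset=15
After 8 (seek(+2, CUR)): offset=17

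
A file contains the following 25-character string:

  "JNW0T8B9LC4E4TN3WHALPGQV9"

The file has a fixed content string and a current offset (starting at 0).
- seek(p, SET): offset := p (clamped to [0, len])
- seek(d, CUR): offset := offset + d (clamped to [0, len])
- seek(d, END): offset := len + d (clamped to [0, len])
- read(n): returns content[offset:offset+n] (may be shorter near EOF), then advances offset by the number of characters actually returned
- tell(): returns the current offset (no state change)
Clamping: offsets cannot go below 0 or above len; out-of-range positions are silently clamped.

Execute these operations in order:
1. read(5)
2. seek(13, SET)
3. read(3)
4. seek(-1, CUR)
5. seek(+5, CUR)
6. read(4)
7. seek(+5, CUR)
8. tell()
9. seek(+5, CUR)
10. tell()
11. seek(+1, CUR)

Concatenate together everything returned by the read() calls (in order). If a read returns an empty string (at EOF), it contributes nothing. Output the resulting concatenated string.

Answer: JNW0TTN3PGQV

Derivation:
After 1 (read(5)): returned 'JNW0T', offset=5
After 2 (seek(13, SET)): offset=13
After 3 (read(3)): returned 'TN3', offset=16
After 4 (seek(-1, CUR)): offset=15
After 5 (seek(+5, CUR)): offset=20
After 6 (read(4)): returned 'PGQV', offset=24
After 7 (seek(+5, CUR)): offset=25
After 8 (tell()): offset=25
After 9 (seek(+5, CUR)): offset=25
After 10 (tell()): offset=25
After 11 (seek(+1, CUR)): offset=25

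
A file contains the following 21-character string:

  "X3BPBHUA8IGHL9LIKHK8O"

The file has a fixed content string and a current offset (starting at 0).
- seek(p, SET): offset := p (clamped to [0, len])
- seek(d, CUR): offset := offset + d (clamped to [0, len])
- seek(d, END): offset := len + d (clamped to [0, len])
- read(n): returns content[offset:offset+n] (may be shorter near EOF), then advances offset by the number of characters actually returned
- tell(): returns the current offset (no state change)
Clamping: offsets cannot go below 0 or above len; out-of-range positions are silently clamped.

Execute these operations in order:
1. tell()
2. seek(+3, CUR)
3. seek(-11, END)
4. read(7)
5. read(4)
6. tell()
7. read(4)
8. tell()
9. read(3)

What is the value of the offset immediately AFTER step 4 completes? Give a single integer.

Answer: 17

Derivation:
After 1 (tell()): offset=0
After 2 (seek(+3, CUR)): offset=3
After 3 (seek(-11, END)): offset=10
After 4 (read(7)): returned 'GHL9LIK', offset=17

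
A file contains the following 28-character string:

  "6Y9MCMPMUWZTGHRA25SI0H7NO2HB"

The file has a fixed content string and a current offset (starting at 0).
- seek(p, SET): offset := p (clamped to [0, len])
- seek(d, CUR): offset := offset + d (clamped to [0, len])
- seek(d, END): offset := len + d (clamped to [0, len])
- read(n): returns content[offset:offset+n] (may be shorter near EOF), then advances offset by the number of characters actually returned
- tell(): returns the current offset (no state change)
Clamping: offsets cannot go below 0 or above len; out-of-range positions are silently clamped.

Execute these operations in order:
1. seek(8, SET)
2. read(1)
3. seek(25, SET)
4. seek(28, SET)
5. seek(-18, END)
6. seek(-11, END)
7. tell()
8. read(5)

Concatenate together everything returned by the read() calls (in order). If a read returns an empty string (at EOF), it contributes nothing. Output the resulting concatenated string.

Answer: U5SI0H

Derivation:
After 1 (seek(8, SET)): offset=8
After 2 (read(1)): returned 'U', offset=9
After 3 (seek(25, SET)): offset=25
After 4 (seek(28, SET)): offset=28
After 5 (seek(-18, END)): offset=10
After 6 (seek(-11, END)): offset=17
After 7 (tell()): offset=17
After 8 (read(5)): returned '5SI0H', offset=22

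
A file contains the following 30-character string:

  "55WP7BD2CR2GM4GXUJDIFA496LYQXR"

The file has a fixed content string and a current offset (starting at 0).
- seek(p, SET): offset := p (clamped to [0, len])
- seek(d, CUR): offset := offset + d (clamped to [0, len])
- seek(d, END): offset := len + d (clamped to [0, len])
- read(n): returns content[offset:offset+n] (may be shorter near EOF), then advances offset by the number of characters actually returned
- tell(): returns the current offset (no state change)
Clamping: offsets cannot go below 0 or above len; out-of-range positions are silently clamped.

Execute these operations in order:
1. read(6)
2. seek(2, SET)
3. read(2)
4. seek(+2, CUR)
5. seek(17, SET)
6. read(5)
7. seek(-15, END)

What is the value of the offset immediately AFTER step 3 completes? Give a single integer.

After 1 (read(6)): returned '55WP7B', offset=6
After 2 (seek(2, SET)): offset=2
After 3 (read(2)): returned 'WP', offset=4

Answer: 4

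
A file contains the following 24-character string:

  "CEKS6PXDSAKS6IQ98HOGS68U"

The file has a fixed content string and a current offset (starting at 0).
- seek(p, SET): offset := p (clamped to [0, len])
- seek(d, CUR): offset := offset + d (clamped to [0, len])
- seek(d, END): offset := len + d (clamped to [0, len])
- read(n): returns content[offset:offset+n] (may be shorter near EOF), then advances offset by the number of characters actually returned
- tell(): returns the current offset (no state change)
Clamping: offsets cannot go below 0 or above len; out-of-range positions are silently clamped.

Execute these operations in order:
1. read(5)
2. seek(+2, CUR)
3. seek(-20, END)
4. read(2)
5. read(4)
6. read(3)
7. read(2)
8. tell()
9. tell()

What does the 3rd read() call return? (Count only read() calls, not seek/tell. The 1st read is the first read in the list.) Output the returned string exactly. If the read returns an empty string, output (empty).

After 1 (read(5)): returned 'CEKS6', offset=5
After 2 (seek(+2, CUR)): offset=7
After 3 (seek(-20, END)): offset=4
After 4 (read(2)): returned '6P', offset=6
After 5 (read(4)): returned 'XDSA', offset=10
After 6 (read(3)): returned 'KS6', offset=13
After 7 (read(2)): returned 'IQ', offset=15
After 8 (tell()): offset=15
After 9 (tell()): offset=15

Answer: XDSA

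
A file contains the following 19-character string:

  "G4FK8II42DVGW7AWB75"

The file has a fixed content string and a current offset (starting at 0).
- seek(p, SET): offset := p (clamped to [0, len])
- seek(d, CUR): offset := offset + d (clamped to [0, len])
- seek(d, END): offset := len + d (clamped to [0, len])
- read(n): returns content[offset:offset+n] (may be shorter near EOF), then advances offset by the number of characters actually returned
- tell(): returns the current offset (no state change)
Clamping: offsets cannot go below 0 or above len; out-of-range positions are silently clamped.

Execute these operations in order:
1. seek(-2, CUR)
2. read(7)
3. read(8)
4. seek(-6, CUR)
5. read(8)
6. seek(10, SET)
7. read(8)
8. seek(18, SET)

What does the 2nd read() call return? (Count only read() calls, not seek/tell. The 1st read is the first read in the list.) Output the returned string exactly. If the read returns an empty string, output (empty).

After 1 (seek(-2, CUR)): offset=0
After 2 (read(7)): returned 'G4FK8II', offset=7
After 3 (read(8)): returned '42DVGW7A', offset=15
After 4 (seek(-6, CUR)): offset=9
After 5 (read(8)): returned 'DVGW7AWB', offset=17
After 6 (seek(10, SET)): offset=10
After 7 (read(8)): returned 'VGW7AWB7', offset=18
After 8 (seek(18, SET)): offset=18

Answer: 42DVGW7A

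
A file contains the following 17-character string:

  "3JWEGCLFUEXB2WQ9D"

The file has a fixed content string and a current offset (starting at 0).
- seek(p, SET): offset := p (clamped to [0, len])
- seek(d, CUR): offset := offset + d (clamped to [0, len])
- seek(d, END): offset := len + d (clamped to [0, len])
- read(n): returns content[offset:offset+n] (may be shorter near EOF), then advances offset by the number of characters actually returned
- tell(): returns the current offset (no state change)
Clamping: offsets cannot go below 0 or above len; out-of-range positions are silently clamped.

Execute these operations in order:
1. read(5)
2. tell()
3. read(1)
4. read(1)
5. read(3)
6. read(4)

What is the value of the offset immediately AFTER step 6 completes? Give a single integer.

After 1 (read(5)): returned '3JWEG', offset=5
After 2 (tell()): offset=5
After 3 (read(1)): returned 'C', offset=6
After 4 (read(1)): returned 'L', offset=7
After 5 (read(3)): returned 'FUE', offset=10
After 6 (read(4)): returned 'XB2W', offset=14

Answer: 14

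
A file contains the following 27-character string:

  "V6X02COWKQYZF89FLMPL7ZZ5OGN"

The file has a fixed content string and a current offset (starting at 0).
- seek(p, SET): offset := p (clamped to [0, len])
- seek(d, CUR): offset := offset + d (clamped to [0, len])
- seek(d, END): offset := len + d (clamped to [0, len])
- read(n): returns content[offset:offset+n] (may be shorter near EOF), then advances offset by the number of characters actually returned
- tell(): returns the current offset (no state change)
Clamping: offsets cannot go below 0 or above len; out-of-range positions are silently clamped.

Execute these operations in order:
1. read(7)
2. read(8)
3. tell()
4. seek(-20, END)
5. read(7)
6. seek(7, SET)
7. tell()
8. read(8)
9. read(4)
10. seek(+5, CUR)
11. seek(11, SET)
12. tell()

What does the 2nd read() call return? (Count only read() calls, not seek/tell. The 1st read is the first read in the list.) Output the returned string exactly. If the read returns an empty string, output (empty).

Answer: WKQYZF89

Derivation:
After 1 (read(7)): returned 'V6X02CO', offset=7
After 2 (read(8)): returned 'WKQYZF89', offset=15
After 3 (tell()): offset=15
After 4 (seek(-20, END)): offset=7
After 5 (read(7)): returned 'WKQYZF8', offset=14
After 6 (seek(7, SET)): offset=7
After 7 (tell()): offset=7
After 8 (read(8)): returned 'WKQYZF89', offset=15
After 9 (read(4)): returned 'FLMP', offset=19
After 10 (seek(+5, CUR)): offset=24
After 11 (seek(11, SET)): offset=11
After 12 (tell()): offset=11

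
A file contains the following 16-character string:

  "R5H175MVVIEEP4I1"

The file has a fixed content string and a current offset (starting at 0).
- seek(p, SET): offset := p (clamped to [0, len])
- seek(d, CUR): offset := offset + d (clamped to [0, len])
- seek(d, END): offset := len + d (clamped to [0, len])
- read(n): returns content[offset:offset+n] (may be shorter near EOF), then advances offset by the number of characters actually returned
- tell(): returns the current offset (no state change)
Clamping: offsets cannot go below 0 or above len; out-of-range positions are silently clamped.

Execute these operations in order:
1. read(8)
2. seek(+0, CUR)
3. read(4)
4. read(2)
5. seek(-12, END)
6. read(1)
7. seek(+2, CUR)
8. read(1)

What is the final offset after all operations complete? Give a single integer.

After 1 (read(8)): returned 'R5H175MV', offset=8
After 2 (seek(+0, CUR)): offset=8
After 3 (read(4)): returned 'VIEE', offset=12
After 4 (read(2)): returned 'P4', offset=14
After 5 (seek(-12, END)): offset=4
After 6 (read(1)): returned '7', offset=5
After 7 (seek(+2, CUR)): offset=7
After 8 (read(1)): returned 'V', offset=8

Answer: 8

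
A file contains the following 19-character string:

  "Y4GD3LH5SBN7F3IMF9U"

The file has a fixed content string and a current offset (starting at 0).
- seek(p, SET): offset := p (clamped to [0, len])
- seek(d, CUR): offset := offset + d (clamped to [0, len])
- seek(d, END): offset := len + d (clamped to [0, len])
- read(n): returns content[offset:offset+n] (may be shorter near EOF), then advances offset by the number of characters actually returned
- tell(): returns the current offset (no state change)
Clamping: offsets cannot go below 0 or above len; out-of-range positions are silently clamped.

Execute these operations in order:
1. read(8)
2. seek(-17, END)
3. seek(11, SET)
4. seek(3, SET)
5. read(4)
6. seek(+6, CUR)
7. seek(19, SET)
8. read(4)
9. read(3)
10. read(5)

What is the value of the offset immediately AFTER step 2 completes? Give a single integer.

Answer: 2

Derivation:
After 1 (read(8)): returned 'Y4GD3LH5', offset=8
After 2 (seek(-17, END)): offset=2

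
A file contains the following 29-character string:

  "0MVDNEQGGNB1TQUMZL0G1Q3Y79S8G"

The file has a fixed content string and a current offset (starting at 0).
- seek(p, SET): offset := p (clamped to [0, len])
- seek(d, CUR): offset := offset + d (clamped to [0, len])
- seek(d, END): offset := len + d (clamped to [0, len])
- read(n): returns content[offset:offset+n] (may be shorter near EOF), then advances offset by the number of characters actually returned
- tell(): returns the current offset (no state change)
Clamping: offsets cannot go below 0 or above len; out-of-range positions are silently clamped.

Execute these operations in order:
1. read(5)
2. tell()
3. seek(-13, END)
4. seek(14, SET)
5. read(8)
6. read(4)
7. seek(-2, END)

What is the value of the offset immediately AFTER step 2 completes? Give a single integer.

After 1 (read(5)): returned '0MVDN', offset=5
After 2 (tell()): offset=5

Answer: 5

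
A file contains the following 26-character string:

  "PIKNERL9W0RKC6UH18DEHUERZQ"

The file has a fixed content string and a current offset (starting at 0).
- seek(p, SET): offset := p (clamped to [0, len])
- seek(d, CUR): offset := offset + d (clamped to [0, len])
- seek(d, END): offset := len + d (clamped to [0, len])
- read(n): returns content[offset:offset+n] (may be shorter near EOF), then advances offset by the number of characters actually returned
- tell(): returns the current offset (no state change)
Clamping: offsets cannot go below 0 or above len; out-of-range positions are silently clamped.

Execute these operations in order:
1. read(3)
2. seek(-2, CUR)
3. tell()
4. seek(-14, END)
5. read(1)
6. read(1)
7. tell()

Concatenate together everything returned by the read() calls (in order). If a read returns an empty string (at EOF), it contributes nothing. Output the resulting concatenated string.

After 1 (read(3)): returned 'PIK', offset=3
After 2 (seek(-2, CUR)): offset=1
After 3 (tell()): offset=1
After 4 (seek(-14, END)): offset=12
After 5 (read(1)): returned 'C', offset=13
After 6 (read(1)): returned '6', offset=14
After 7 (tell()): offset=14

Answer: PIKC6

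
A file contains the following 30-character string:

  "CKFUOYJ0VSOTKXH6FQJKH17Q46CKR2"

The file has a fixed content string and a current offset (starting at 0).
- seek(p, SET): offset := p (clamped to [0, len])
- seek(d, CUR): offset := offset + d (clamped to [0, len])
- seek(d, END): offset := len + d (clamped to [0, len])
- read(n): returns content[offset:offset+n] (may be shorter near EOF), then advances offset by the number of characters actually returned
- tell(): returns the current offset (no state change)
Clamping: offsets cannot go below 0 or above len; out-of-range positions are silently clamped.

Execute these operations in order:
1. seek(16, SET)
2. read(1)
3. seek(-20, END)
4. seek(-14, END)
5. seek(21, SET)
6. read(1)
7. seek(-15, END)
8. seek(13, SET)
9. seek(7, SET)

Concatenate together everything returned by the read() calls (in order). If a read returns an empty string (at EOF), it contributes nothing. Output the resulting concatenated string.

After 1 (seek(16, SET)): offset=16
After 2 (read(1)): returned 'F', offset=17
After 3 (seek(-20, END)): offset=10
After 4 (seek(-14, END)): offset=16
After 5 (seek(21, SET)): offset=21
After 6 (read(1)): returned '1', offset=22
After 7 (seek(-15, END)): offset=15
After 8 (seek(13, SET)): offset=13
After 9 (seek(7, SET)): offset=7

Answer: F1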